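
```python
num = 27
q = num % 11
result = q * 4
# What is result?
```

Trace:
`num = 27` → num = 27
`q = num % 11` → q = 5
`result = q * 4` → result = 20
So result = 20

Answer: 20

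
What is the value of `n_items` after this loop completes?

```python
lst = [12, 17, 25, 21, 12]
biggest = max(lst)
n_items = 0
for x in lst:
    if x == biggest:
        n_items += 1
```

Count of max value 25 in [12, 17, 25, 21, 12]
`n_items` takes the values: 0 → 1

Answer: 1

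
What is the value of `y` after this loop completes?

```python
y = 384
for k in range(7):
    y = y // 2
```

Halve 7 times: 384 // 2^7 = 3
`y` takes the values: 384 → 192 → 96 → 48 → 24 → 12 → 6 → 3

Answer: 3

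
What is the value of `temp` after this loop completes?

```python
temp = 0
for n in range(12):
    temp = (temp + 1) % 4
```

Increment mod 4, 12 times = 0
`temp` takes the values: 0 → 1 → 2 → 3 → 0 → 1 → 2 → 3 → 0 → 1 → 2 → 3 → 0

Answer: 0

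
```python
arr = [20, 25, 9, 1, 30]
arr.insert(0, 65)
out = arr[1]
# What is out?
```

Trace:
`arr = [20, 25, 9, 1, 30]` → arr = [20, 25, 9, 1, 30]
`arr.insert(0, 65)` → arr = [65, 20, 25, 9, 1, 30]
`out = arr[1]` → out = 20
So out = 20

Answer: 20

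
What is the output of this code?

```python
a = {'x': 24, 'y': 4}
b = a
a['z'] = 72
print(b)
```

Key concept: dict aliasing.
Step by step:
`a = {'x': 24, 'y': 4}` → a = {'x': 24, 'y': 4}
`b = a` → b = {'x': 24, 'y': 4} (same object as a)
`a['z'] = 72` → a = {'x': 24, 'y': 4, 'z': 72} (same object as b); b = {'x': 24, 'y': 4, 'z': 72} (same object as a)
`print(b)` → prints {'x': 24, 'y': 4, 'z': 72}

Answer: {'x': 24, 'y': 4, 'z': 72}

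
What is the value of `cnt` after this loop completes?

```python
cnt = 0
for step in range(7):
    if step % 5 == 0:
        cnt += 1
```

Count numbers divisible by 5 in range(7)
`cnt` takes the values: 0 → 1 → 2

Answer: 2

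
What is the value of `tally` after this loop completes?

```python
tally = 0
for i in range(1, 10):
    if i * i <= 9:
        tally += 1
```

Count numbers where i² ≤ 9
`tally` takes the values: 0 → 1 → 2 → 3

Answer: 3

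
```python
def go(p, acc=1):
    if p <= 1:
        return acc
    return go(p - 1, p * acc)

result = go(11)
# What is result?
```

Accumulator trace (n, acc): (11, 1) -> (10, 11) -> (9, 110) -> (8, 990) -> (7, 7920) -> (6, 55440) -> (5, 332640) -> (4, 1663200) -> (3, 6652800) -> (2, 19958400) -> (1, 39916800) -> return 39916800

Answer: 39916800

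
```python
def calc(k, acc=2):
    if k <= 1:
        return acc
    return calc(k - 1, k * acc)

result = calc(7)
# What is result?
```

Accumulator trace (n, acc): (7, 2) -> (6, 14) -> (5, 84) -> (4, 420) -> (3, 1680) -> (2, 5040) -> (1, 10080) -> return 10080

Answer: 10080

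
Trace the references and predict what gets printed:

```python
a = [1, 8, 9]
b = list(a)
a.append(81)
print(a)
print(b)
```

Key concept: list() constructor creates copy.
Step by step:
`a = [1, 8, 9]` → a = [1, 8, 9]
`b = list(a)` → b = [1, 8, 9]
`a.append(81)` → a = [1, 8, 9, 81]
`print(a)` → prints [1, 8, 9, 81]
`print(b)` → prints [1, 8, 9]

Answer:
[1, 8, 9, 81]
[1, 8, 9]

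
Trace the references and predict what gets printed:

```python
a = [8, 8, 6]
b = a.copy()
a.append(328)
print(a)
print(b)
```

Key concept: list.copy() creates independent copy.
Step by step:
`a = [8, 8, 6]` → a = [8, 8, 6]
`b = a.copy()` → b = [8, 8, 6]
`a.append(328)` → a = [8, 8, 6, 328]
`print(a)` → prints [8, 8, 6, 328]
`print(b)` → prints [8, 8, 6]

Answer:
[8, 8, 6, 328]
[8, 8, 6]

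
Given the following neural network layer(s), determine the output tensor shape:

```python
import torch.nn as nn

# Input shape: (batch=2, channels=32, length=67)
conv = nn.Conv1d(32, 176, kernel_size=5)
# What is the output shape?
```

Input: (2, 32, 67) -> Output: (2, 176, 63)

Answer: (2, 176, 63)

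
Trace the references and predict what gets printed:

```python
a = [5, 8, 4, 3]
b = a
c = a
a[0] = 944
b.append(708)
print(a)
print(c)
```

Key concept: multiple aliases.
Step by step:
`a = [5, 8, 4, 3]` → a = [5, 8, 4, 3]
`b = a` → b = [5, 8, 4, 3] (same object as a)
`c = a` → c = [5, 8, 4, 3] (same object as a, b)
`a[0] = 944` → a = [944, 8, 4, 3] (same object as b, c); b = [944, 8, 4, 3] (same object as a, c); c = [944, 8, 4, 3] (same object as a, b)
`b.append(708)` → a = [944, 8, 4, 3, 708] (same object as b, c); b = [944, 8, 4, 3, 708] (same object as a, c); c = [944, 8, 4, 3, 708] (same object as a, b)
`print(a)` → prints [944, 8, 4, 3, 708]
`print(c)` → prints [944, 8, 4, 3, 708]

Answer:
[944, 8, 4, 3, 708]
[944, 8, 4, 3, 708]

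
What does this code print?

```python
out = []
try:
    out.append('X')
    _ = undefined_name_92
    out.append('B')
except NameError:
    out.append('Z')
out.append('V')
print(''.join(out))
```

Execution trace: 'X' (try body) → 'Z' (except NameError) → 'V' (after the try/except). Output: XZV

Answer: XZV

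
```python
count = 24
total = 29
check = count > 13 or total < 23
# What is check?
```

Trace:
`count = 24` → count = 24
`total = 29` → total = 29
`check = count > 13 or total < 23` → check = True
So check = True

Answer: True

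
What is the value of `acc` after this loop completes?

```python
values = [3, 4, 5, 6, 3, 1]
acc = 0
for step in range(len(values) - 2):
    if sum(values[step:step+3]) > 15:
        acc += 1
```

Count windows with sum > 15
`acc` takes the values: 0

Answer: 0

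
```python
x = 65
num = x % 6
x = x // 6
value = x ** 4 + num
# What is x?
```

Trace:
`x = 65` → x = 65
`num = x % 6` → num = 5
`x = x // 6` → x = 10
`value = x ** 4 + num` → value = 10005
So x = 10

Answer: 10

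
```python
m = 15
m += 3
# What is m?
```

Trace:
`m = 15` → m = 15
`m += 3` → m = 18
So m = 18

Answer: 18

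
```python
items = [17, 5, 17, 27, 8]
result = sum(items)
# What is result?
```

Trace:
`items = [17, 5, 17, 27, 8]` → items = [17, 5, 17, 27, 8]
`result = sum(items)` → result = 74
So result = 74

Answer: 74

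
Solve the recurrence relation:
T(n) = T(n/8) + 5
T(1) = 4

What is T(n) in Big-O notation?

Each step divides n by 8 and adds 5. After log_8(n) steps we reach T(1)=4. So T(n) = 5·log_8(n) + 4 = O(log n).

Answer: O(log n)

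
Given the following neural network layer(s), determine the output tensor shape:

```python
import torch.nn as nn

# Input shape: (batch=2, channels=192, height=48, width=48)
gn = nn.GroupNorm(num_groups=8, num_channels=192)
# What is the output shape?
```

Input: (2, 192, 48, 48) -> Output: (2, 192, 48, 48)

Answer: (2, 192, 48, 48)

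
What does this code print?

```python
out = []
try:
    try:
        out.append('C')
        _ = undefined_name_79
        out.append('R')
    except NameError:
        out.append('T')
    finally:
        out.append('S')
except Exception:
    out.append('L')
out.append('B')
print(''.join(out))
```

Execution trace: 'C' (inner try body) → 'T' (inner except NameError) → 'S' (inner finally) → 'B' (after the try/except). Output: CTSB

Answer: CTSB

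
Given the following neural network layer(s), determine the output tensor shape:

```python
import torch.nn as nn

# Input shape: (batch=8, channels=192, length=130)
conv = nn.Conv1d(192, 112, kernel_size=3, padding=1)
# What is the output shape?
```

Input: (8, 192, 130) -> Output: (8, 112, 130)

Answer: (8, 112, 130)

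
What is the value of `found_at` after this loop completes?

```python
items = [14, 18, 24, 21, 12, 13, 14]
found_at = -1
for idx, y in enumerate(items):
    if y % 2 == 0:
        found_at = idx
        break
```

First even number index in [14, 18, 24, 21, 12, 13, 14]
`found_at` takes the values: -1 → 0

Answer: 0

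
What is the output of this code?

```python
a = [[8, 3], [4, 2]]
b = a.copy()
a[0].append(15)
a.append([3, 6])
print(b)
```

Key concept: shallow copy with nested lists.
Step by step:
`a = [[8, 3], [4, 2]]` → a = [[8, 3], [4, 2]]
`b = a.copy()` → b = [[8, 3], [4, 2]]
`a[0].append(15)` → a = [[8, 3, 15], [4, 2]]; b = [[8, 3, 15], [4, 2]]
`a.append([3, 6])` → a = [[8, 3, 15], [4, 2], [3, 6]]
`print(b)` → prints [[8, 3, 15], [4, 2]]

Answer: [[8, 3, 15], [4, 2]]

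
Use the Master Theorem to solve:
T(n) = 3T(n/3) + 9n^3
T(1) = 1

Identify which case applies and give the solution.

a=3, b=3, f(n)=9n^3. log_3(3) = 1. Since c=3 > 1 and the regularity condition holds (3(n/3)^3 = (3/3^3)n^3 with 3/3^3 < 1), Case 3 applies: T(n) = Θ(f(n)) = O(n^3).

Answer: O(n^3) - Case 3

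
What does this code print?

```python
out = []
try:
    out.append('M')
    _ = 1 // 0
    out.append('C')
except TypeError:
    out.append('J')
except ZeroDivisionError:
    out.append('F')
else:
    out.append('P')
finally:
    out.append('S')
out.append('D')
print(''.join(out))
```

Execution trace: 'M' (try body) → 'F' (except ZeroDivisionError) → 'S' (finally) → 'D' (after the try/except). Output: MFSD

Answer: MFSD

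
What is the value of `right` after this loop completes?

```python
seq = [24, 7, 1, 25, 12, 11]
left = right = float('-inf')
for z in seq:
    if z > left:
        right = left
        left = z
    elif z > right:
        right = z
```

Second largest (with repeats) in [24, 7, 1, 25, 12, 11]
`right` takes the values: -inf → 7 → 24

Answer: 24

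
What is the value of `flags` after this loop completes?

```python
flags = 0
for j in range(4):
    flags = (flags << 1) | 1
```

Build 4 consecutive 1-bits: 0b1111
`flags` takes the values: 0 → 1 → 3 → 7 → 15

Answer: 15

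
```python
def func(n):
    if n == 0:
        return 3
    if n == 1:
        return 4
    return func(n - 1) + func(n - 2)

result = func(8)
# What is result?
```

Build up from base cases: func(0)=3, func(1)=4, func(2)=7, func(3)=11, func(4)=18, func(5)=29, func(6)=47, ..., func(8)=123

Answer: 123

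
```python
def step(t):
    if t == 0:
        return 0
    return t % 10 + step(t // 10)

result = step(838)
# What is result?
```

Sum of digits of 838: 8 + 3 + 8 = 19

Answer: 19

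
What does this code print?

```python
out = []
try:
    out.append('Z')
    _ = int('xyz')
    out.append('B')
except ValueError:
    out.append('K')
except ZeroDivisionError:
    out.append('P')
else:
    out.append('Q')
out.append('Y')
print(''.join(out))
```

Execution trace: 'Z' (try body) → 'K' (except ValueError) → 'Y' (after the try/except). Output: ZKY

Answer: ZKY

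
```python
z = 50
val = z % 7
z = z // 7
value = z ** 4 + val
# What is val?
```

Trace:
`z = 50` → z = 50
`val = z % 7` → val = 1
`z = z // 7` → z = 7
`value = z ** 4 + val` → value = 2402
So val = 1

Answer: 1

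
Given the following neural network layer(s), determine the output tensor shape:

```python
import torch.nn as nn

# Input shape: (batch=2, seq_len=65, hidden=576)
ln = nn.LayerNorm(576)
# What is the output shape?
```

Input: (2, 65, 576) -> Output: (2, 65, 576)

Answer: (2, 65, 576)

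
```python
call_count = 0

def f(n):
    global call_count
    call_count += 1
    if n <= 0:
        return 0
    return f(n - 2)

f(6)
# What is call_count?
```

Linear recursion stepping by 2: 4 calls from n=6 down to ≤0.

Answer: 4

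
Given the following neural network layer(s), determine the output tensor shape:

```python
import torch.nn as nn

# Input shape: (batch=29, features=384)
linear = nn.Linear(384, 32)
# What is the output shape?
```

Input: (29, 384) -> Output: (29, 32)

Answer: (29, 32)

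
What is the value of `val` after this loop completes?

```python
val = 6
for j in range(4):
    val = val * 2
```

Multiply by 2, 4 times: 6 * 2^4 = 96
`val` takes the values: 6 → 12 → 24 → 48 → 96

Answer: 96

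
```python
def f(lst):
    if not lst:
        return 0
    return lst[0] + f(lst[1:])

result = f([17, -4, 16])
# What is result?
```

17 + (-4) + 16 + 0 = 29

Answer: 29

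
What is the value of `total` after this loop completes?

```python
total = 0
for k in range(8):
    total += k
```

Sum of 0 to 7 = 28
`total` takes the values: 0 → 1 → 3 → 6 → 10 → 15 → 21 → 28

Answer: 28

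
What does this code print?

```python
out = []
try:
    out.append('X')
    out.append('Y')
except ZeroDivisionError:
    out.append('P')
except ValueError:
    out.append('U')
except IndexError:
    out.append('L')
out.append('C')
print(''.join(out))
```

Execution trace: 'X' (try body) → 'Y' (try body, no exception) → 'C' (after the try/except). Output: XYC

Answer: XYC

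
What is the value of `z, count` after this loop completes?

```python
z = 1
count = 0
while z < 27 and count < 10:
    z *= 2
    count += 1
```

Double until >= 27 or 10 iterations
`z, count` takes the values: (1, 0) → (2, 0) → (2, 1) → (4, 1) → (4, 2) → (8, 2) → (8, 3) → (16, 3) → (16, 4) → (32, 4) → (32, 5)

Answer: 32, 5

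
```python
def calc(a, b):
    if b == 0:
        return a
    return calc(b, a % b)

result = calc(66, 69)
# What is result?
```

calc(66, 69) -> calc(69, 66) -> calc(66, 3) -> calc(3, 0) -> 3

Answer: 3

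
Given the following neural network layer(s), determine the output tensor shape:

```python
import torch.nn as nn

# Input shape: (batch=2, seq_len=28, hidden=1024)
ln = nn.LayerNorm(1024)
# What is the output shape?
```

Input: (2, 28, 1024) -> Output: (2, 28, 1024)

Answer: (2, 28, 1024)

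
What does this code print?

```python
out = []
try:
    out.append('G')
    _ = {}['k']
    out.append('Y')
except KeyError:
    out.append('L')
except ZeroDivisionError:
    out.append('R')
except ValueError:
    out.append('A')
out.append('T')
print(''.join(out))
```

Execution trace: 'G' (try body) → 'L' (except KeyError) → 'T' (after the try/except). Output: GLT

Answer: GLT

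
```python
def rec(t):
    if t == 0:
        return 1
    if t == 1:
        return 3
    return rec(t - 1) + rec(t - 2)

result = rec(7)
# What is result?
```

Build up from base cases: rec(0)=1, rec(1)=3, rec(2)=4, rec(3)=7, rec(4)=11, rec(5)=18, rec(6)=29, ..., rec(7)=47

Answer: 47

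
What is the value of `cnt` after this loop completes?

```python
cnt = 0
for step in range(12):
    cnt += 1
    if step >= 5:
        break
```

Loop breaks when step reaches 5, cnt is 6
`cnt` takes the values: 0 → 1 → 2 → 3 → 4 → 5 → 6

Answer: 6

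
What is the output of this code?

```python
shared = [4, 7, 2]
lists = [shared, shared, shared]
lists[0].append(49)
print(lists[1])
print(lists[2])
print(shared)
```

Key concept: list of same reference.
Step by step:
`shared = [4, 7, 2]` → shared = [4, 7, 2]
`lists = [shared, shared, shared]` → lists = [[4, 7, 2], [4, 7, 2], [4, 7, 2]]
`lists[0].append(49)` → shared = [4, 7, 2, 49]; lists = [[4, 7, 2, 49], [4, 7, 2, 49], [4, 7, 2, 49]]
`print(lists[1])` → prints [4, 7, 2, 49]
`print(lists[2])` → prints [4, 7, 2, 49]
`print(shared)` → prints [4, 7, 2, 49]

Answer:
[4, 7, 2, 49]
[4, 7, 2, 49]
[4, 7, 2, 49]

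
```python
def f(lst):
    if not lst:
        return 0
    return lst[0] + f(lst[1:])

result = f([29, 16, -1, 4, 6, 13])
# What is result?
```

29 + 16 + (-1) + 4 + 6 + 13 + 0 = 67

Answer: 67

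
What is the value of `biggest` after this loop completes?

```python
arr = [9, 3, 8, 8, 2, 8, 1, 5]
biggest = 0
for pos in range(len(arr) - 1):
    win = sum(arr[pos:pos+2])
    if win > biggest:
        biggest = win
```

Max sum of 2-element window in [9, 3, 8, 8, 2, 8, 1, 5]
`biggest` takes the values: 0 → 12 → 16

Answer: 16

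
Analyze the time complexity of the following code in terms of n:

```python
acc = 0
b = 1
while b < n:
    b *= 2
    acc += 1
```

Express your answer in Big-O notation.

Each loop level contributes: log n. Multiplying the contributions gives O(log n).

Answer: O(log n)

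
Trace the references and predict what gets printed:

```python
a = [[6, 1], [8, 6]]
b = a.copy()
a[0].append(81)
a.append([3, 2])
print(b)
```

Key concept: shallow copy with nested lists.
Step by step:
`a = [[6, 1], [8, 6]]` → a = [[6, 1], [8, 6]]
`b = a.copy()` → b = [[6, 1], [8, 6]]
`a[0].append(81)` → a = [[6, 1, 81], [8, 6]]; b = [[6, 1, 81], [8, 6]]
`a.append([3, 2])` → a = [[6, 1, 81], [8, 6], [3, 2]]
`print(b)` → prints [[6, 1, 81], [8, 6]]

Answer: [[6, 1, 81], [8, 6]]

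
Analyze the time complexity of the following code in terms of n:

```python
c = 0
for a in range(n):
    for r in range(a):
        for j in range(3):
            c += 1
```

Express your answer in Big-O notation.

Each loop level contributes: n × n × 1. Multiplying the contributions gives O(n^2).

Answer: O(n^2)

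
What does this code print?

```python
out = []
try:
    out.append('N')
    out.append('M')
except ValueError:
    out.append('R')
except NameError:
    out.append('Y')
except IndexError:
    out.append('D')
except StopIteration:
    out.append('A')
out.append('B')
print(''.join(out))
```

Execution trace: 'N' (try body) → 'M' (try body, no exception) → 'B' (after the try/except). Output: NMB

Answer: NMB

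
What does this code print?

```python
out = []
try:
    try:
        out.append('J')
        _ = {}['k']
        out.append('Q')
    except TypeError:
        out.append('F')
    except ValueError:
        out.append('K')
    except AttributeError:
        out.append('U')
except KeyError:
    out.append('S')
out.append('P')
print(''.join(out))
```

Execution trace: 'J' (try body) → 'S' (outer except KeyError) → 'P' (after the try/except). Output: JSP

Answer: JSP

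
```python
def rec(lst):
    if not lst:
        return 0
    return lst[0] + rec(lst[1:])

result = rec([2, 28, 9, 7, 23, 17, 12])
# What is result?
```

2 + 28 + 9 + 7 + 23 + 17 + 12 + 0 = 98

Answer: 98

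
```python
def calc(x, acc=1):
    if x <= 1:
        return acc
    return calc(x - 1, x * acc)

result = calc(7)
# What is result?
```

Accumulator trace (n, acc): (7, 1) -> (6, 7) -> (5, 42) -> (4, 210) -> (3, 840) -> (2, 2520) -> (1, 5040) -> return 5040

Answer: 5040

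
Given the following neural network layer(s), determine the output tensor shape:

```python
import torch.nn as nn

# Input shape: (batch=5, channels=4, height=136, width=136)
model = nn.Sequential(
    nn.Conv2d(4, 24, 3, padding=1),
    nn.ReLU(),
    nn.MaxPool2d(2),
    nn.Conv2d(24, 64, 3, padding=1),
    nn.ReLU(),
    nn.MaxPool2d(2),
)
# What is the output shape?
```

Input: (5, 4, 136, 136) -> after first Conv2d: (5, 24, 136, 136) -> after first MaxPool2d: (5, 24, 68, 68) -> after second Conv2d: (5, 64, 68, 68) -> Output: (5, 64, 34, 34)

Answer: (5, 64, 34, 34)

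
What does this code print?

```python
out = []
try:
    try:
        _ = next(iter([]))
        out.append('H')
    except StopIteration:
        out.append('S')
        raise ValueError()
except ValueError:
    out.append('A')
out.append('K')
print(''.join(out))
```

Execution trace: 'S' (inner except StopIteration) → 'A' (outer except ValueError) → 'K' (after the try/except). Output: SAK

Answer: SAK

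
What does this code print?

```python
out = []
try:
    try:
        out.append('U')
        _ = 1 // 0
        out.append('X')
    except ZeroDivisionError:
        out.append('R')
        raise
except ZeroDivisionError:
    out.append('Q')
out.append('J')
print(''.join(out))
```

Execution trace: 'U' (try body) → 'R' (except ZeroDivisionError) → 'Q' (outer except ZeroDivisionError) → 'J' (after the try/except). Output: URQJ

Answer: URQJ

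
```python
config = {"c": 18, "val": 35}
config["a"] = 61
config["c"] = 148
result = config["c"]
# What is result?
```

Trace:
`config = {"c": 18, "val": 35}` → config = {'c': 18, 'val': 35}
`config["a"] = 61` → config = {'c': 18, 'val': 35, 'a': 61}
`config["c"] = 148` → config = {'c': 148, 'val': 35, 'a': 61}
`result = config["c"]` → result = 148
So result = 148

Answer: 148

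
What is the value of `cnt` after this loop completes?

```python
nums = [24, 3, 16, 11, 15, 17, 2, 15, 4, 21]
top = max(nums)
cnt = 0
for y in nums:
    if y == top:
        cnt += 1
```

Count of max value 24 in [24, 3, 16, 11, 15, 17, 2, 15, 4, 21]
`cnt` takes the values: 0 → 1

Answer: 1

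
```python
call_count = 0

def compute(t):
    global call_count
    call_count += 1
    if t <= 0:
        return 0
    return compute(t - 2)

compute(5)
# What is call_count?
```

Linear recursion stepping by 2: 4 calls from t=5 down to ≤0.

Answer: 4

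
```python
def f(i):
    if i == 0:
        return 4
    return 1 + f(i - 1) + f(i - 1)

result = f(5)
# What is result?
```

f(i) = 1 + 2·f(i-1), f(0)=4. Closed form: (4+1)·2^5 - 1 = 159.

Answer: 159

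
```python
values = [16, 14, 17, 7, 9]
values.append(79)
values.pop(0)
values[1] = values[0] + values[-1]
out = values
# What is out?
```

Trace:
`values = [16, 14, 17, 7, 9]` → values = [16, 14, 17, 7, 9]
`values.append(79)` → values = [16, 14, 17, 7, 9, 79]
`values.pop(0)` → values = [14, 17, 7, 9, 79]
`values[1] = values[0] + values[-1]` → values = [14, 93, 7, 9, 79]
`out = values` → out = [14, 93, 7, 9, 79]
So out = [14, 93, 7, 9, 79]

Answer: [14, 93, 7, 9, 79]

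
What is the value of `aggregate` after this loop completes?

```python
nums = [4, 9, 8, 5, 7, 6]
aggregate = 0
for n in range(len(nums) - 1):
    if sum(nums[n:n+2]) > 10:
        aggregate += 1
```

Count windows with sum > 10
`aggregate` takes the values: 0 → 1 → 2 → 3 → 4 → 5

Answer: 5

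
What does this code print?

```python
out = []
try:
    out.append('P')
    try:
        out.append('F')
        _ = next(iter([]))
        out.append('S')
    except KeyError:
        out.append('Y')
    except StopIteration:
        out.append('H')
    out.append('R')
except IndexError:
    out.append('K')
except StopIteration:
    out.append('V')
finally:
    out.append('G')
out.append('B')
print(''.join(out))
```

Execution trace: 'P' (try body) → 'F' (inner try body) → 'H' (inner except StopIteration) → 'R' (try body, no exception) → 'G' (finally) → 'B' (after the try/except). Output: PFHRGB

Answer: PFHRGB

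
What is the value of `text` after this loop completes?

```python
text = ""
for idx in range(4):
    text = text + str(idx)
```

Concatenate digits 0 to 3
`text` takes the values: "" → "0" → "01" → "012" → "0123"

Answer: "0123"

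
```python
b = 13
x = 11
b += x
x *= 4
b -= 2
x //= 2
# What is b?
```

Trace:
`b = 13` → b = 13
`x = 11` → x = 11
`b += x` → b = 24
`x *= 4` → x = 44
`b -= 2` → b = 22
`x //= 2` → x = 22
So b = 22

Answer: 22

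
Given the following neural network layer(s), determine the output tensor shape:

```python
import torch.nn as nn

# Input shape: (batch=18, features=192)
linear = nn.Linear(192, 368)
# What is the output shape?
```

Input: (18, 192) -> Output: (18, 368)

Answer: (18, 368)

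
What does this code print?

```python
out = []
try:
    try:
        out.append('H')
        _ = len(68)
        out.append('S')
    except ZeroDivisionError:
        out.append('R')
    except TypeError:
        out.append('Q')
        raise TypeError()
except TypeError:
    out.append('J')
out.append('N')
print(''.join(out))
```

Execution trace: 'H' (inner try body) → 'Q' (inner except TypeError) → 'J' (outer except TypeError) → 'N' (after the try/except). Output: HQJN

Answer: HQJN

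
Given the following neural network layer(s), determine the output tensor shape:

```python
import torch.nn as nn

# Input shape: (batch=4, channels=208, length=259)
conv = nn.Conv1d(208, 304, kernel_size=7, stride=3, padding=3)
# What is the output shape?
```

Input: (4, 208, 259) -> Output: (4, 304, 87)

Answer: (4, 304, 87)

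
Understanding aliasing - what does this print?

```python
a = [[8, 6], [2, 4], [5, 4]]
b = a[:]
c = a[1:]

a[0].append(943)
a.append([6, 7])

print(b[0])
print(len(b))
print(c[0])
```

Key concept: slice with nested mutation.
Step by step:
`a = [[8, 6], [2, 4], [5, 4]]` → a = [[8, 6], [2, 4], [5, 4]]
`b = a[:]` → b = [[8, 6], [2, 4], [5, 4]]
`c = a[1:]` → c = [[2, 4], [5, 4]]
`a[0].append(943)` → a = [[8, 6, 943], [2, 4], [5, 4]]; b = [[8, 6, 943], [2, 4], [5, 4]]
`a.append([6, 7])` → a = [[8, 6, 943], [2, 4], [5, 4], [6, 7]]
`print(b[0])` → prints [8, 6, 943]
`print(len(b))` → prints 3
`print(c[0])` → prints [2, 4]

Answer:
[8, 6, 943]
3
[2, 4]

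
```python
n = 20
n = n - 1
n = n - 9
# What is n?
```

Trace:
`n = 20` → n = 20
`n = n - 1` → n = 19
`n = n - 9` → n = 10
So n = 10

Answer: 10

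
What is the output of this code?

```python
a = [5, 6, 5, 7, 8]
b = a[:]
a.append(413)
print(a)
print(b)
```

Key concept: slice [:] creates copy.
Step by step:
`a = [5, 6, 5, 7, 8]` → a = [5, 6, 5, 7, 8]
`b = a[:]` → b = [5, 6, 5, 7, 8]
`a.append(413)` → a = [5, 6, 5, 7, 8, 413]
`print(a)` → prints [5, 6, 5, 7, 8, 413]
`print(b)` → prints [5, 6, 5, 7, 8]

Answer:
[5, 6, 5, 7, 8, 413]
[5, 6, 5, 7, 8]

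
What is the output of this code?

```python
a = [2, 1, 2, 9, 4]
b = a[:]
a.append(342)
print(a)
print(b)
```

Key concept: slice [:] creates copy.
Step by step:
`a = [2, 1, 2, 9, 4]` → a = [2, 1, 2, 9, 4]
`b = a[:]` → b = [2, 1, 2, 9, 4]
`a.append(342)` → a = [2, 1, 2, 9, 4, 342]
`print(a)` → prints [2, 1, 2, 9, 4, 342]
`print(b)` → prints [2, 1, 2, 9, 4]

Answer:
[2, 1, 2, 9, 4, 342]
[2, 1, 2, 9, 4]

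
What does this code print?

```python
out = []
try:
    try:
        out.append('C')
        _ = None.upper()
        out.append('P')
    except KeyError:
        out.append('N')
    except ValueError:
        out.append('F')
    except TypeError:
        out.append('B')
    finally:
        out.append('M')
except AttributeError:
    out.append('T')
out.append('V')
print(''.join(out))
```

Execution trace: 'C' (try body) → 'M' (finally) → 'T' (outer except AttributeError) → 'V' (after the try/except). Output: CMTV

Answer: CMTV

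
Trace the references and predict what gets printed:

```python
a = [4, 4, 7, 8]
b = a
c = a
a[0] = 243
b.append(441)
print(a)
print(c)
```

Key concept: multiple aliases.
Step by step:
`a = [4, 4, 7, 8]` → a = [4, 4, 7, 8]
`b = a` → b = [4, 4, 7, 8] (same object as a)
`c = a` → c = [4, 4, 7, 8] (same object as a, b)
`a[0] = 243` → a = [243, 4, 7, 8] (same object as b, c); b = [243, 4, 7, 8] (same object as a, c); c = [243, 4, 7, 8] (same object as a, b)
`b.append(441)` → a = [243, 4, 7, 8, 441] (same object as b, c); b = [243, 4, 7, 8, 441] (same object as a, c); c = [243, 4, 7, 8, 441] (same object as a, b)
`print(a)` → prints [243, 4, 7, 8, 441]
`print(c)` → prints [243, 4, 7, 8, 441]

Answer:
[243, 4, 7, 8, 441]
[243, 4, 7, 8, 441]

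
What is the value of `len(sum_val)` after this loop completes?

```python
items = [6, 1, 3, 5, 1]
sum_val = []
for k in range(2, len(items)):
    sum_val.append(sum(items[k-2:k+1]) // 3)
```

Number of 3-element averages
`sum_val` takes the values: [] → [3] → [3, 3] → [3, 3, 3]
So `len(sum_val)` = 3

Answer: 3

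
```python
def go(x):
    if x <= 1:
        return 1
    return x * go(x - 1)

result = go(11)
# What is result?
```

go(11) = 11 * 10 * 9 * 8 * 7 * 6 * 5 * 4 * 3 * 2 * 1 = 39916800

Answer: 39916800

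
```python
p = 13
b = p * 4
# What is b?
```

Trace:
`p = 13` → p = 13
`b = p * 4` → b = 52
So b = 52

Answer: 52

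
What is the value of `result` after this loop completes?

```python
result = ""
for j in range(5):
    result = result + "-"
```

Repeat '-' 5 times
`result` takes the values: "" → "-" → "--" → "---" → "----" → "-----"

Answer: "-----"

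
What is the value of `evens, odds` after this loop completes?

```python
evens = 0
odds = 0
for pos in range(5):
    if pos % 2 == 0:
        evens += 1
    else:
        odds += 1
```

Count evens and odds in range(5)
`evens, odds` takes the values: (0, 0) → (1, 0) → (1, 1) → (2, 1) → (2, 2) → (3, 2)

Answer: 3, 2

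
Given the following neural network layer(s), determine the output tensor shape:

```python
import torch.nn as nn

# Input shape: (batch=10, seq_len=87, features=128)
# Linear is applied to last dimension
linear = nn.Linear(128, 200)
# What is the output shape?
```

Input: (10, 87, 128) -> Output: (10, 87, 200)

Answer: (10, 87, 200)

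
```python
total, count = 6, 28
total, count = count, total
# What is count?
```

Trace:
`total, count = 6, 28` → total = 6; count = 28
`total, count = count, total` → total = 28; count = 6
So count = 6

Answer: 6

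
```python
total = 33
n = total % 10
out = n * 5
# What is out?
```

Trace:
`total = 33` → total = 33
`n = total % 10` → n = 3
`out = n * 5` → out = 15
So out = 15

Answer: 15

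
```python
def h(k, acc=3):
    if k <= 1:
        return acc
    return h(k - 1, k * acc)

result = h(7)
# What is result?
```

Accumulator trace (n, acc): (7, 3) -> (6, 21) -> (5, 126) -> (4, 630) -> (3, 2520) -> (2, 7560) -> (1, 15120) -> return 15120

Answer: 15120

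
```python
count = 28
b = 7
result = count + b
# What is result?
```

Trace:
`count = 28` → count = 28
`b = 7` → b = 7
`result = count + b` → result = 35
So result = 35

Answer: 35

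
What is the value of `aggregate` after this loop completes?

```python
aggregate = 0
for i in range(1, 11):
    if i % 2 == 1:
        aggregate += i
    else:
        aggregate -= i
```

Add odd, subtract even
`aggregate` takes the values: 0 → 1 → -1 → 2 → -2 → 3 → -3 → 4 → -4 → 5 → -5

Answer: -5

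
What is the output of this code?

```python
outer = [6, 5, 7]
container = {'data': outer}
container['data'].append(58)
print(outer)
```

Key concept: dict holds reference to list.
Step by step:
`outer = [6, 5, 7]` → outer = [6, 5, 7]
`container = {'data': outer}` → container = {'data': [6, 5, 7]}
`container['data'].append(58)` → outer = [6, 5, 7, 58]; container = {'data': [6, 5, 7, 58]}
`print(outer)` → prints [6, 5, 7, 58]

Answer: [6, 5, 7, 58]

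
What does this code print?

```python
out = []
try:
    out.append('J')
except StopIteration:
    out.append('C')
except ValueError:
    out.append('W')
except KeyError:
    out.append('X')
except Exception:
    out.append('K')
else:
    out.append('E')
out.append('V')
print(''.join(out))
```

Execution trace: 'J' (try body, no exception) → 'E' (else) → 'V' (after the try/except). Output: JEV

Answer: JEV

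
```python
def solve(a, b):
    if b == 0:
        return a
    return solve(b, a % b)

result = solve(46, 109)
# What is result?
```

solve(46, 109) -> solve(109, 46) -> solve(46, 17) -> solve(17, 12) -> solve(12, 5) -> solve(5, 2) -> solve(2, 1) -> solve(1, 0) -> 1

Answer: 1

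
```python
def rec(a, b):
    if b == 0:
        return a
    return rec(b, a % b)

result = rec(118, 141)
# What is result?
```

rec(118, 141) -> rec(141, 118) -> rec(118, 23) -> rec(23, 3) -> rec(3, 2) -> rec(2, 1) -> rec(1, 0) -> 1

Answer: 1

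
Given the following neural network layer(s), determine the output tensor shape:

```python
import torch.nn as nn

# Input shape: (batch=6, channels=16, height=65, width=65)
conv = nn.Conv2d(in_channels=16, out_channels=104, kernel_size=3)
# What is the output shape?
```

Input: (6, 16, 65, 65) -> Output: (6, 104, 63, 63)

Answer: (6, 104, 63, 63)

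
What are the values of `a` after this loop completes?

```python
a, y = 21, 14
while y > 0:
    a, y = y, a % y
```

GCD of 21 and 14
`a` takes the values: 21 → 14 → 7

Answer: 7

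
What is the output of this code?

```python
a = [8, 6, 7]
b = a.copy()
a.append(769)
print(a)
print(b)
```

Key concept: list.copy() creates independent copy.
Step by step:
`a = [8, 6, 7]` → a = [8, 6, 7]
`b = a.copy()` → b = [8, 6, 7]
`a.append(769)` → a = [8, 6, 7, 769]
`print(a)` → prints [8, 6, 7, 769]
`print(b)` → prints [8, 6, 7]

Answer:
[8, 6, 7, 769]
[8, 6, 7]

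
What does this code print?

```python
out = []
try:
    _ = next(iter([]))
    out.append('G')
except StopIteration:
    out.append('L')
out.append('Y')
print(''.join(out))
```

Execution trace: 'L' (except StopIteration) → 'Y' (after the try/except). Output: LY

Answer: LY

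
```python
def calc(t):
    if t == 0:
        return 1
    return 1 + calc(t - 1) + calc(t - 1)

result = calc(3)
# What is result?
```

calc(t) = 1 + 2·calc(t-1), calc(0)=1. Closed form: (1+1)·2^3 - 1 = 15.

Answer: 15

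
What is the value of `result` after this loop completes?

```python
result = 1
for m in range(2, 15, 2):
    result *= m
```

Product of even numbers 2 to 14
`result` takes the values: 1 → 2 → 8 → 48 → 384 → 3840 → 46080 → 645120

Answer: 645120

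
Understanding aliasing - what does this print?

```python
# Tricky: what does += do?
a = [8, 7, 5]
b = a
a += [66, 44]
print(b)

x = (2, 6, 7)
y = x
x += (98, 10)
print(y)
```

Key concept: += behavior differs for mutable vs immutable.
Step by step:
`a = [8, 7, 5]` → a = [8, 7, 5]
`b = a` → b = [8, 7, 5] (same object as a)
`a += [66, 44]` → a = [8, 7, 5, 66, 44] (same object as b); b = [8, 7, 5, 66, 44] (same object as a)
`print(b)` → prints [8, 7, 5, 66, 44]
`x = (2, 6, 7)` → x = (2, 6, 7)
`y = x` → y = (2, 6, 7)
`x += (98, 10)` → x = (2, 6, 7, 98, 10)
`print(y)` → prints (2, 6, 7)

Answer:
[8, 7, 5, 66, 44]
(2, 6, 7)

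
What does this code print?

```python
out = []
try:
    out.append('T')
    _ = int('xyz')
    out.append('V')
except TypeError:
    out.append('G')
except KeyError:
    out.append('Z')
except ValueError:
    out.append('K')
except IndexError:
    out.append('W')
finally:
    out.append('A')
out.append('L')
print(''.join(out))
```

Execution trace: 'T' (try body) → 'K' (except ValueError) → 'A' (finally) → 'L' (after the try/except). Output: TKAL

Answer: TKAL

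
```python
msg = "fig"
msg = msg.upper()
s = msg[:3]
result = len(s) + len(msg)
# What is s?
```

Trace:
`msg = "fig"` → msg = 'fig'
`msg = msg.upper()` → msg = 'FIG'
`s = msg[:3]` → s = 'FIG'
`result = len(s) + len(msg)` → result = 6
So s = 'FIG'

Answer: 'FIG'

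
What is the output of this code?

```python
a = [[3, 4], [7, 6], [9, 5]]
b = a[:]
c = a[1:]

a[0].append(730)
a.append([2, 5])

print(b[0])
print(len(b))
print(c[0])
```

Key concept: slice with nested mutation.
Step by step:
`a = [[3, 4], [7, 6], [9, 5]]` → a = [[3, 4], [7, 6], [9, 5]]
`b = a[:]` → b = [[3, 4], [7, 6], [9, 5]]
`c = a[1:]` → c = [[7, 6], [9, 5]]
`a[0].append(730)` → a = [[3, 4, 730], [7, 6], [9, 5]]; b = [[3, 4, 730], [7, 6], [9, 5]]
`a.append([2, 5])` → a = [[3, 4, 730], [7, 6], [9, 5], [2, 5]]
`print(b[0])` → prints [3, 4, 730]
`print(len(b))` → prints 3
`print(c[0])` → prints [7, 6]

Answer:
[3, 4, 730]
3
[7, 6]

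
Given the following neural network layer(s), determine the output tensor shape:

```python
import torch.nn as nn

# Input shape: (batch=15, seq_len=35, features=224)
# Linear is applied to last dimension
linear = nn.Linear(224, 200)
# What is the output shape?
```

Input: (15, 35, 224) -> Output: (15, 35, 200)

Answer: (15, 35, 200)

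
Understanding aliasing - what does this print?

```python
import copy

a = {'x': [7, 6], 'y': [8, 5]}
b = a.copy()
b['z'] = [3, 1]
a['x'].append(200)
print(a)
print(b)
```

Key concept: shallow copy of dict with mutable values.
Step by step:
`a = {'x': [7, 6], 'y': [8, 5]}` → a = {'x': [7, 6], 'y': [8, 5]}
`b = a.copy()` → b = {'x': [7, 6], 'y': [8, 5]}
`b['z'] = [3, 1]` → b = {'x': [7, 6], 'y': [8, 5], 'z': [3, 1]}
`a['x'].append(200)` → a = {'x': [7, 6, 200], 'y': [8, 5]}; b = {'x': [7, 6, 200], 'y': [8, 5], 'z': [3, 1]}
`print(a)` → prints {'x': [7, 6, 200], 'y': [8, 5]}
`print(b)` → prints {'x': [7, 6, 200], 'y': [8, 5], 'z': [3, 1]}

Answer:
{'x': [7, 6, 200], 'y': [8, 5]}
{'x': [7, 6, 200], 'y': [8, 5], 'z': [3, 1]}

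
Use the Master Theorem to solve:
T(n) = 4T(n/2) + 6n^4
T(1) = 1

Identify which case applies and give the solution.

a=4, b=2, f(n)=6n^4. log_2(4) = 2. Since c=4 > 2 and the regularity condition holds (4(n/2)^4 = (4/2^4)n^4 with 4/2^4 < 1), Case 3 applies: T(n) = Θ(f(n)) = O(n^4).

Answer: O(n^4) - Case 3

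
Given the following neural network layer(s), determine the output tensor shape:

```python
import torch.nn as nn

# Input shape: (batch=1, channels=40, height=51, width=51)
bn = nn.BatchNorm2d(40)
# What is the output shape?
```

Input: (1, 40, 51, 51) -> Output: (1, 40, 51, 51)

Answer: (1, 40, 51, 51)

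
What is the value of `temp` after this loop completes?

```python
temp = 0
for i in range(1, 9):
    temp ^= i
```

XOR of 1 to 8
`temp` takes the values: 0 → 1 → 3 → 0 → 4 → 1 → 7 → 0 → 8

Answer: 8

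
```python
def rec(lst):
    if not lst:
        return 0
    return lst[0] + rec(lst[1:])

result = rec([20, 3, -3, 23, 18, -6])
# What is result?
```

20 + 3 + (-3) + 23 + 18 + (-6) + 0 = 55

Answer: 55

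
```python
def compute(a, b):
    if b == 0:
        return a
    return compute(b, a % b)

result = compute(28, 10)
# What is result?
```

compute(28, 10) -> compute(10, 8) -> compute(8, 2) -> compute(2, 0) -> 2

Answer: 2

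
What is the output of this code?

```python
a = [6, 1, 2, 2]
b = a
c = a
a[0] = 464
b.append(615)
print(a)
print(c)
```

Key concept: multiple aliases.
Step by step:
`a = [6, 1, 2, 2]` → a = [6, 1, 2, 2]
`b = a` → b = [6, 1, 2, 2] (same object as a)
`c = a` → c = [6, 1, 2, 2] (same object as a, b)
`a[0] = 464` → a = [464, 1, 2, 2] (same object as b, c); b = [464, 1, 2, 2] (same object as a, c); c = [464, 1, 2, 2] (same object as a, b)
`b.append(615)` → a = [464, 1, 2, 2, 615] (same object as b, c); b = [464, 1, 2, 2, 615] (same object as a, c); c = [464, 1, 2, 2, 615] (same object as a, b)
`print(a)` → prints [464, 1, 2, 2, 615]
`print(c)` → prints [464, 1, 2, 2, 615]

Answer:
[464, 1, 2, 2, 615]
[464, 1, 2, 2, 615]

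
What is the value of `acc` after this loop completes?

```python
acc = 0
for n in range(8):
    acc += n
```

Sum of 0 to 7 = 28
`acc` takes the values: 0 → 1 → 3 → 6 → 10 → 15 → 21 → 28

Answer: 28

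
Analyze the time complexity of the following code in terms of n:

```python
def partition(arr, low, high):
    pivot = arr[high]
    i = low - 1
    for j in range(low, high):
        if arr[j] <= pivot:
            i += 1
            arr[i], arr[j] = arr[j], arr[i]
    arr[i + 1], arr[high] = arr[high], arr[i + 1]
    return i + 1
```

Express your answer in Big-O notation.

This is Lomuto partition (single pass over [low, high), where n = high - low). Time complexity: O(n).

Answer: O(n)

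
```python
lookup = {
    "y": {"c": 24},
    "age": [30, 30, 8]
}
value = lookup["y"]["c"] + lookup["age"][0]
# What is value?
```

Trace:
`lookup = { ...` → lookup = {'y': {'c': 24}, 'age': [30, 30, 8]}
`value = lookup["y"]["c"] + lookup["age"][0]` → value = 54
So value = 54

Answer: 54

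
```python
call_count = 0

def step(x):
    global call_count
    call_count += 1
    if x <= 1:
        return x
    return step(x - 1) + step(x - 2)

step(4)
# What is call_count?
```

Calls(x) = 1 + Calls(x-1) + Calls(x-2); Calls(0)=Calls(1)=1. For x=4 this gives 9.

Answer: 9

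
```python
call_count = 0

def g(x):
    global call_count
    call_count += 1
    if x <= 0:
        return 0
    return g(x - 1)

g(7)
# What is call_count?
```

Linear recursion stepping by 1: 8 calls from x=7 down to ≤0.

Answer: 8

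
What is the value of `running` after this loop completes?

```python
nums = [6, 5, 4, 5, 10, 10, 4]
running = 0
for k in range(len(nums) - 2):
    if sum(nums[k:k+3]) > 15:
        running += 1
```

Count windows with sum > 15
`running` takes the values: 0 → 1 → 2 → 3

Answer: 3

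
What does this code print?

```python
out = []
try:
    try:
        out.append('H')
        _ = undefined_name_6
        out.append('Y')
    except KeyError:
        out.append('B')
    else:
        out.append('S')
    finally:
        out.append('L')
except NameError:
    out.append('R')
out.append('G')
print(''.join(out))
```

Execution trace: 'H' (try body) → 'L' (finally) → 'R' (outer except NameError) → 'G' (after the try/except). Output: HLRG

Answer: HLRG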